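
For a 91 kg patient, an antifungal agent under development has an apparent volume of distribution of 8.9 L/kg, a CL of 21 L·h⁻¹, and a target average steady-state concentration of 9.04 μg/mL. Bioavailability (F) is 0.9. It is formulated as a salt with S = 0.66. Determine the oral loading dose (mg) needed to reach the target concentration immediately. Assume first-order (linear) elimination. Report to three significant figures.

12300 mg

Vd(total) = 91 kg × 8.9 L/kg = 809.9 L
Loading dose depends on Vd (not clearance): it fills the distribution volume.
LD = Vd × C / F / S = 809.9 × 9.040 / 0.9 / 0.66 = 12330 mg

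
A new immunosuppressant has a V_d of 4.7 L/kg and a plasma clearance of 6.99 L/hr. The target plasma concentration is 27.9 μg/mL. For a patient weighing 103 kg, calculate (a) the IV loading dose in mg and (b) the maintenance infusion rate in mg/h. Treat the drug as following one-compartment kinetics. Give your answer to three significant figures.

(a) 13500 mg; (b) 195 mg/h

Total Vd = 4.7 × 103 = 484.1 L
Loading: fill Vd to C_target → 484.1 L × 27.9 mg/L = 13510 mg
Infusion rate = 6.990 L/h × 27.9 mg/L = 195.0 mg/h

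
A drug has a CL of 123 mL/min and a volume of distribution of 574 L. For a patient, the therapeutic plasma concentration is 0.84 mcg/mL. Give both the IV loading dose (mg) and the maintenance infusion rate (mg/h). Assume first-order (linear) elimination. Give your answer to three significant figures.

Loading: fill Vd to C_target → 574.0 L × 0.84 mg/L = 482.2 mg
CL = 123 mL/min = 123 × 0.06 = 7.380 L/h
Infusion rate = 7.380 L/h × 0.84 mg/L = 6.199 mg/h

(a) 482 mg; (b) 6.20 mg/h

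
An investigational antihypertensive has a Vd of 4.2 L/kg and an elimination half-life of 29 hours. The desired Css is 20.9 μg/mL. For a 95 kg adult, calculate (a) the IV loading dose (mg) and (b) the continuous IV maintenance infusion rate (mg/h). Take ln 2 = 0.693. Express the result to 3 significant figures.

(a) 8340 mg; (b) 199 mg/h

Vd = 4.2 L/kg × 95 kg = 399.0 L
LD = Vd × C = 399.0 × 20.9 = 8339 mg
CL = 0.693 × Vd / t½ = 0.693 × 399.0 / 29 = 9.535 L/h
Infusion rate = CL × Css = 9.535 × 20.9 = 199.3 mg/h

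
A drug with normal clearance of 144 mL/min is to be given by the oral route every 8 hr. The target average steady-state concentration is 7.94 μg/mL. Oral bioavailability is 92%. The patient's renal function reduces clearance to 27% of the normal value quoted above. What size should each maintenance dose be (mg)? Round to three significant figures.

161 mg

Convert clearance: 144 mL/min × 60 min/h ÷ 1000 mL/L = 8.640 L/h
Patient clearance = 0.27 × 8.640 = 2.333 L/h
D = CL × Css × τ / F = 2.333 × 7.94 × 8 / 0.92 = 161.1 mg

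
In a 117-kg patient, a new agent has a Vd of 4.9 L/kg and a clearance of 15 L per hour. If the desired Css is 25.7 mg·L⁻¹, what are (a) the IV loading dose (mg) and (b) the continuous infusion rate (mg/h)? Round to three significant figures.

(a) 14700 mg; (b) 386 mg/h

Vd(total) = 117 kg × 4.9 L/kg = 573.3 L
Loading: fill Vd to C_target → 573.3 L × 25.7 mg/L = 14730 mg
Maintenance infusion rate = CL × Css = 15.00 × 25.7 = 385.5 mg/h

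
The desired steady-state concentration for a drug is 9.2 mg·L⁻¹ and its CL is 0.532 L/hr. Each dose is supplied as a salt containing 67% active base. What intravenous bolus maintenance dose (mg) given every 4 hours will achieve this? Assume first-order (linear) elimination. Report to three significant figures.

29.2 mg

D = CL × Css × τ / S = 0.5320 × 9.2 × 4 / 0.67 = 29.22 mg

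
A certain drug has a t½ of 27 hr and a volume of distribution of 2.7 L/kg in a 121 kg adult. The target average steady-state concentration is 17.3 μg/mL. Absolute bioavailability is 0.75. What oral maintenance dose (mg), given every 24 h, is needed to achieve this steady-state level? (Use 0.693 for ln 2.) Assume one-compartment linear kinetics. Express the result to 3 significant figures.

Vd(total) = 121 kg × 2.7 L/kg = 326.7 L
k = 0.693/27 = 0.02567 h⁻¹, so CL = k·Vd = 0.02567 × 326.7 = 8.386 L/h
D = CL × Css × τ / F = 8.386 × 17.3 × 24 / 0.75 = 4642 mg

4640 mg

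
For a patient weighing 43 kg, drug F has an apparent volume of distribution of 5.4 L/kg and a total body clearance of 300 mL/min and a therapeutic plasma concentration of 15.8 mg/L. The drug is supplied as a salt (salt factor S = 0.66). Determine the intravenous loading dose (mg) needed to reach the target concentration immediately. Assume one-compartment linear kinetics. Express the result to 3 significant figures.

Total Vd = 5.4 × 43 = 232.2 L
LD = Vd × C / S = 232.2 × 15.80 / 0.66 = 5559 mg

5560 mg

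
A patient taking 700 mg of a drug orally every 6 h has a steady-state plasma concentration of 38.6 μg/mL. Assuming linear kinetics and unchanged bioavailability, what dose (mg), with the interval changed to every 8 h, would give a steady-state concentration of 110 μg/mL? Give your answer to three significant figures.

For first-order elimination, Css ∝ F·D/(CL·τ); F and CL are unchanged, so Css ∝ D/τ.
D₂ = D₁ × (Css,target / Css,current) × (τ₂/τ₁) = 700 × (110/38.6) × (8/6) = 2660 mg

2660 mg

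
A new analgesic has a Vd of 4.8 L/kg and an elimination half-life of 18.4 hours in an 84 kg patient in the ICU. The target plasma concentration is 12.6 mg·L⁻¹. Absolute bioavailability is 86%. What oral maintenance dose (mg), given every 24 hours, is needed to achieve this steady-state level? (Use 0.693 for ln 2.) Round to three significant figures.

Total Vd = 4.8 × 84 = 403.2 L
CL = 0.693 × Vd / t½ = 0.693 × 403.2 / 18.4 = 15.19 L/h
D = CL × Css × τ / F = 15.19 × 12.6 × 24 / 0.86 = 5341 mg

5340 mg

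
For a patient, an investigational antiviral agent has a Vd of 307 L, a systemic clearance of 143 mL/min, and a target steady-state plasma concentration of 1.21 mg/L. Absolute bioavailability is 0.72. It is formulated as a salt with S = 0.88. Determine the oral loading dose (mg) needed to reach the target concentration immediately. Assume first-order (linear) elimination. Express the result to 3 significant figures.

586 mg

LD = Vd × C / F / S = 307.0 × 1.210 / 0.72 / 0.88 = 586.3 mg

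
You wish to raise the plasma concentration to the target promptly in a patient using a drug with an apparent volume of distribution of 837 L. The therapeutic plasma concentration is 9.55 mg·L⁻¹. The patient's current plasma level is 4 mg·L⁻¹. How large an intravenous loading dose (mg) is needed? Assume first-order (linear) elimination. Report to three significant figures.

The loading dose fills Vd to the target concentration.
Concentration deficit ΔC = 9.55 − 4 = 5.550 mg/L
LD = Vd × ΔC = 837.0 × 5.550 = 4645 mg

4650 mg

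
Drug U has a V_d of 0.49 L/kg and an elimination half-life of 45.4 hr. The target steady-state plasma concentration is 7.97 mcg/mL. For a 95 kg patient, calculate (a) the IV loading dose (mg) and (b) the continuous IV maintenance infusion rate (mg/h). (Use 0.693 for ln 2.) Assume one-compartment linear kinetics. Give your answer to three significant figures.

(a) 371 mg; (b) 5.66 mg/h

Total Vd = 0.49 × 95 = 46.55 L
LD = Vd × C = 46.55 × 7.97 = 371.0 mg
CL = 0.693 × Vd / t½ = 0.693 × 46.55 / 45.4 = 0.7106 L/h
Infusion rate = CL × Css = 0.7106 × 7.97 = 5.663 mg/h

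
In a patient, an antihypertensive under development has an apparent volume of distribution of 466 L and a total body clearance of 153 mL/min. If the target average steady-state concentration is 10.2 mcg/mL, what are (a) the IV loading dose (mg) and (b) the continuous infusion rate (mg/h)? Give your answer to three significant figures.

Loading: fill Vd to C_target → 466.0 L × 10.2 mg/L = 4753 mg
CL = 153 mL/min × 60/1000 = 9.180 L/h
Maintenance infusion rate = CL × Css = 9.180 × 10.2 = 93.64 mg/h

(a) 4750 mg; (b) 93.6 mg/h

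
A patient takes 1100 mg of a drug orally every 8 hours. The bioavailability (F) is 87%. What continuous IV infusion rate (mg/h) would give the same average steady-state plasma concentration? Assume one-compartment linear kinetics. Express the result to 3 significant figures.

Equivalent systemic input: infusion rate = F·D/τ.
Rate = 0.87 × 1100 / 8 = 119.6 mg/h

120 mg/h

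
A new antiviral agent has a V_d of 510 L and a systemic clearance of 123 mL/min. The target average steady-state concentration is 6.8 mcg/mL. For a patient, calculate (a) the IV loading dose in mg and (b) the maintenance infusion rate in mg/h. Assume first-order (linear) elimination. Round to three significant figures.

(a) 3470 mg; (b) 50.2 mg/h

Loading: fill Vd to C_target → 510.0 L × 6.8 mg/L = 3468 mg
Convert clearance: 123 mL/min × 60 min/h ÷ 1000 mL/L = 7.380 L/h
Maintenance: replace elimination → rate = CL × Css = 7.380 × 6.8 = 50.18 mg/h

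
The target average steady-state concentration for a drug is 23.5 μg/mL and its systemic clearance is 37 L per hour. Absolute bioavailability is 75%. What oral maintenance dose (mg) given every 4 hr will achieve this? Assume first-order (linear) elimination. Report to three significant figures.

4640 mg

At steady state, dose per interval replaces the amount cleared in that interval: F·D/τ = CL·Css.
D = CL × Css × τ / F = 37.00 × 23.5 × 4 / 0.75 = 4637 mg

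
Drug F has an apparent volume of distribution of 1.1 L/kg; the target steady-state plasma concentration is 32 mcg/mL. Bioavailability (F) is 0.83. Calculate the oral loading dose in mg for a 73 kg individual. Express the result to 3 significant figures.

Vd(total) = 73 kg × 1.1 L/kg = 80.30 L
The loading dose fills Vd to the target concentration.
LD = Vd × C / F = 80.30 × 32.00 / 0.83 = 3096 mg

3100 mg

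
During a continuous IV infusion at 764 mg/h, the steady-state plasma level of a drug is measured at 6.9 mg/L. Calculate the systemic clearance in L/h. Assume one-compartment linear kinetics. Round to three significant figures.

At steady state, infusion rate = CL × Css, so CL = rate / Css.
CL = 764 / 6.9 = 110.7 L/h

111 L/h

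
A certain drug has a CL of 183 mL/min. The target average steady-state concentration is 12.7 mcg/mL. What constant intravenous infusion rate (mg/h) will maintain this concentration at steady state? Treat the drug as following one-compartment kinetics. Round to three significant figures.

CL = 183 mL/min × 60/1000 = 10.98 L/h
R₀ = 10.98 × 12.7 = 139.4 mg/h

139 mg/h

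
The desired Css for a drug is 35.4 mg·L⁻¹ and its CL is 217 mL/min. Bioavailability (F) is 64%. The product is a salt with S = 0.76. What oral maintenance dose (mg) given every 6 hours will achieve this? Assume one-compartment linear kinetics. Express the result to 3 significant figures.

CL = 217 mL/min = 217 × 0.06 = 13.02 L/h
At steady state, dose per interval replaces the amount cleared in that interval: F·S·D/τ = CL·Css.
D = CL × Css × τ / F / S = 13.02 × 35.4 × 6 / 0.64 / 0.76 = 5686 mg

5690 mg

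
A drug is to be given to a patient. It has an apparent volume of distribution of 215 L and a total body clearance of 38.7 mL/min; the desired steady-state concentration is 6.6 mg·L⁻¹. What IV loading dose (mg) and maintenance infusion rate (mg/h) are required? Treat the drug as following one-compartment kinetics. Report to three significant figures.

Loading dose = Vd × C = 215.0 × 6.6 = 1419 mg
CL = 38.7 mL/min × 60/1000 = 2.322 L/h
Infusion rate = 2.322 L/h × 6.6 mg/L = 15.33 mg/h

(a) 1420 mg; (b) 15.3 mg/h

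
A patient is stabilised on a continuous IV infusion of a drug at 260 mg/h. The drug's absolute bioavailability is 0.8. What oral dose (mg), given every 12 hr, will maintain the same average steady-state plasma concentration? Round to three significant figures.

To maintain the same Css, the systemic dosing rate must be unchanged: F·D/τ = infusion rate.
D = rate × τ / F = 260 × 12 / 0.8 = 3900 mg

3900 mg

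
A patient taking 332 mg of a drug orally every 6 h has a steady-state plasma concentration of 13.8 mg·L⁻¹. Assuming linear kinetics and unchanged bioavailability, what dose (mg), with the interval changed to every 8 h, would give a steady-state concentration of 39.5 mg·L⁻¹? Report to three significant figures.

With linear kinetics, Css is proportional to dose rate (D/τ) at fixed clearance.
D₂ = D₁ × (Css,target / Css,current) × (τ₂/τ₁) = 332 × (39.5/13.8) × (8/6) = 1267 mg

1270 mg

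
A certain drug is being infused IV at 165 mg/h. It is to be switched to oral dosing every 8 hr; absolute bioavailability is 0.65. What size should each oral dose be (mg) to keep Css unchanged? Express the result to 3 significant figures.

To maintain the same Css, the systemic dosing rate must be unchanged: F·D/τ = infusion rate.
D = rate × τ / F = 165 × 8 / 0.65 = 2031 mg

2030 mg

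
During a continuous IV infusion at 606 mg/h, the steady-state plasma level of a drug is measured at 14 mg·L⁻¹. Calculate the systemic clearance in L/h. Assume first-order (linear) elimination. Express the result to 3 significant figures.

At steady state, infusion rate = CL × Css, so CL = rate / Css.
CL = 606 / 14 = 43.29 L/h

43.3 L/h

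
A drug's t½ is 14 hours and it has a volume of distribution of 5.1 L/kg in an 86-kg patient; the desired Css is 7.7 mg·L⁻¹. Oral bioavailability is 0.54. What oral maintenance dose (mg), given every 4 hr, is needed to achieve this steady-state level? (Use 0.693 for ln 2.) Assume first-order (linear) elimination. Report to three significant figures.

1240 mg

Vd(total) = 86 kg × 5.1 L/kg = 438.6 L
CL = ln 2 · Vd / t½ = 0.693 × 438.6 / 14 = 21.71 L/h
D = CL × Css × τ / F = 21.71 × 7.7 × 4 / 0.54 = 1238 mg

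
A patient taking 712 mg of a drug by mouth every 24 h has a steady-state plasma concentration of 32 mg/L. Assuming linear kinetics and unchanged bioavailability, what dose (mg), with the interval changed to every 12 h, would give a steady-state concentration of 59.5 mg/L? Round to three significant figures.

For first-order elimination, Css ∝ F·D/(CL·τ); F and CL are unchanged, so Css ∝ D/τ.
D₂ = D₁ × (Css,target / Css,current) × (τ₂/τ₁) = 712 × (59.5/32) × (12/24) = 661.9 mg

662 mg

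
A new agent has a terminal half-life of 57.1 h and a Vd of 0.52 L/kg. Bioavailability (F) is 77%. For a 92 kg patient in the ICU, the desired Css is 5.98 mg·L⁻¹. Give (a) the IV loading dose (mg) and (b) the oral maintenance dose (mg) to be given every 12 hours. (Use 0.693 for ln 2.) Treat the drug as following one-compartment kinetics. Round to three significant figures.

(a) 286 mg; (b) 54.1 mg

Total Vd = 0.52 × 92 = 47.84 L
LD = Vd × C = 47.84 × 5.98 = 286.1 mg
CL = 0.693 × Vd / t½ = 0.693 × 47.84 / 57.1 = 0.5806 L/h
D = CL × Css × τ / F = 0.5806 × 5.98 × 12 / 0.77 = 54.11 mg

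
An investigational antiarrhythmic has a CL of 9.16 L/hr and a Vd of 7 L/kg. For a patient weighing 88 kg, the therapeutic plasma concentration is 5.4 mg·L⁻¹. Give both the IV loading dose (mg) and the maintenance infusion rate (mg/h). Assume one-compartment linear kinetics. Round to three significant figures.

(a) 3330 mg; (b) 49.5 mg/h

Total Vd = 7 × 88 = 616.0 L
Loading dose = Vd × C = 616.0 × 5.4 = 3326 mg
Maintenance infusion rate = CL × Css = 9.160 × 5.4 = 49.46 mg/h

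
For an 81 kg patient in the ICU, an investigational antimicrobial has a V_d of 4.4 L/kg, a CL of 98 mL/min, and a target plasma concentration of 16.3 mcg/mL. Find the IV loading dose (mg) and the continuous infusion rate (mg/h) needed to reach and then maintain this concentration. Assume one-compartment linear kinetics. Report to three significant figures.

(a) 5810 mg; (b) 95.8 mg/h

Total Vd = 4.4 × 81 = 356.4 L
Loading: fill Vd to C_target → 356.4 L × 16.3 mg/L = 5809 mg
Convert clearance: 98 mL/min × 60 min/h ÷ 1000 mL/L = 5.880 L/h
Maintenance infusion rate = CL × Css = 5.880 × 16.3 = 95.84 mg/h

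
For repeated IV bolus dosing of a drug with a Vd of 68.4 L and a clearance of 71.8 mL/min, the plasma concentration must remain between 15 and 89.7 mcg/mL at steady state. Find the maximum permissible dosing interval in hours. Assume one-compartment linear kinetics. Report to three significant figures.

28.4 h

Convert clearance: 71.8 mL/min × 60 min/h ÷ 1000 mL/L = 4.308 L/h
k = CL / Vd = 4.308 / 68.40 = 0.06298 h⁻¹
Between IV bolus doses, concentration decays as C = C₀·e^(−kτ), so C_peak/C_trough = e^(kτ).
τ_max = ln(C_peak/C_trough) / k = ln(89.7/15) / 0.06298 = 1.788 / 0.06298 = 28.39 h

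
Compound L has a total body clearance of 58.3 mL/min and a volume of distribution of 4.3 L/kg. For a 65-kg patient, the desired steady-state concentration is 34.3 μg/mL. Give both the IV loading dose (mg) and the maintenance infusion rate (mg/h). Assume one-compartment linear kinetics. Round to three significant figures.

Vd(total) = 65 kg × 4.3 L/kg = 279.5 L
Loading dose = Vd × C = 279.5 × 34.3 = 9587 mg
CL = 58.3 mL/min = 58.3 × 0.06 = 3.498 L/h
Maintenance: replace elimination → rate = CL × Css = 3.498 × 34.3 = 120.0 mg/h

(a) 9590 mg; (b) 120 mg/h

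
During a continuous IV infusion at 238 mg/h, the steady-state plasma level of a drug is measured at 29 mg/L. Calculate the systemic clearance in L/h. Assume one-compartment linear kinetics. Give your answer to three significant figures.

8.21 L/h

At steady state, infusion rate = CL × Css, so CL = rate / Css.
CL = 238 / 29 = 8.207 L/h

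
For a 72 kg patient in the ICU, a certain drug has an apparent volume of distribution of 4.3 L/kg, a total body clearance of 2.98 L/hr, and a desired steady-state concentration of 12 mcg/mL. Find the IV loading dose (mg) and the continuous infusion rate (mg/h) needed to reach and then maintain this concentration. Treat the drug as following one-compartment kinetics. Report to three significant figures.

(a) 3720 mg; (b) 35.8 mg/h

Vd = 4.3 L/kg × 72 kg = 309.6 L
Loading: fill Vd to C_target → 309.6 L × 12 mg/L = 3715 mg
Maintenance infusion rate = CL × Css = 2.980 × 12 = 35.76 mg/h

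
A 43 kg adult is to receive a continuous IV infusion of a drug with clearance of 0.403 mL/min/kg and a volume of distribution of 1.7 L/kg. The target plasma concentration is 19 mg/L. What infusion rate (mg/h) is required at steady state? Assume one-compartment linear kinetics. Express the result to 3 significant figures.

CL = 0.403 mL/min/kg × 43 kg = 17.33 mL/min = 17.33 × 60/1000 = 1.040 L/h
Infusion rate = CL · Css = 1.040 L/h × 19 mg/L = 19.76 mg/h

19.8 mg/h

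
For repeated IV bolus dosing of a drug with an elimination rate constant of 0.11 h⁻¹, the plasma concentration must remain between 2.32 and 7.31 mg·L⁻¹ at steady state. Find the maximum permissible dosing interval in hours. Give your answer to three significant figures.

10.4 h

Between IV bolus doses, concentration decays as C = C₀·e^(−kτ), so C_peak/C_trough = e^(kτ).
τ_max = ln(C_peak/C_trough) / k = ln(7.31/2.32) / 0.1100 = 1.148 / 0.1100 = 10.44 h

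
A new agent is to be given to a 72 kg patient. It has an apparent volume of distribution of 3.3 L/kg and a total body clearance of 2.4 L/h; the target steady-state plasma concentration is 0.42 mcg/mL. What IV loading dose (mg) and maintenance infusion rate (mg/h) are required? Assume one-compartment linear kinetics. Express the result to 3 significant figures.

Total Vd = 3.3 × 72 = 237.6 L
Loading dose = Vd × C = 237.6 × 0.42 = 99.79 mg
Maintenance: replace elimination → rate = CL × Css = 2.400 × 0.42 = 1.008 mg/h

(a) 99.8 mg; (b) 1.01 mg/h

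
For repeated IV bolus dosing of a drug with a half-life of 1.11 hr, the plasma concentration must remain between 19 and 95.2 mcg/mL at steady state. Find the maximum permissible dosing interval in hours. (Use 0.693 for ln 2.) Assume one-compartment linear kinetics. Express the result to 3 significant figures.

2.58 h

k = 0.693 / t½ = 0.693 / 1.11 = 0.6243 h⁻¹
Between IV bolus doses, concentration decays as C = C₀·e^(−kτ), so C_peak/C_trough = e^(kτ).
τ_max = ln(C_peak/C_trough) / k = ln(95.2/19) / 0.6243 = 1.612 / 0.6243 = 2.582 h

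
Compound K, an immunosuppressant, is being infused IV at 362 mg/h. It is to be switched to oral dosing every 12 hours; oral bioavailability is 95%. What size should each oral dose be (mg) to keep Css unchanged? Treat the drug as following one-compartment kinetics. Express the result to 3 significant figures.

To maintain the same Css, the systemic dosing rate must be unchanged: F·D/τ = infusion rate.
D = rate × τ / F = 362 × 12 / 0.95 = 4573 mg

4570 mg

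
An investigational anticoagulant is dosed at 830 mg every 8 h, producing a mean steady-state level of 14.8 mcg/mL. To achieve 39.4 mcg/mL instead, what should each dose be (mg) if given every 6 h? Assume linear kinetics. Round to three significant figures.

For first-order elimination, Css ∝ F·D/(CL·τ); F and CL are unchanged, so Css ∝ D/τ.
D₂ = D₁ × (Css,target / Css,current) × (τ₂/τ₁) = 830 × (39.4/14.8) × (6/8) = 1657 mg

1660 mg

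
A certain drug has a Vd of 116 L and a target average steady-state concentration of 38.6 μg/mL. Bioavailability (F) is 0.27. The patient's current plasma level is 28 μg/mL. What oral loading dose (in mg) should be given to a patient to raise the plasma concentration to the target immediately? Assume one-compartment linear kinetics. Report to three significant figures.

The loading dose fills Vd to the target concentration.
Concentration deficit ΔC = 38.6 − 28 = 10.60 mg/L
LD = Vd × ΔC / F = 116.0 × 10.60 / 0.27 = 4554 mg

4550 mg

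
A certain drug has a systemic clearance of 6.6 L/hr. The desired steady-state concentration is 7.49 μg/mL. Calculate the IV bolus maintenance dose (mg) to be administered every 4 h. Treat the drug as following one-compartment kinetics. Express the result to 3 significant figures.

198 mg

At steady state, dose per interval replaces the amount cleared in that interval: D/τ = CL·Css.
D = CL × Css × τ = 6.600 × 7.49 × 4 = 197.7 mg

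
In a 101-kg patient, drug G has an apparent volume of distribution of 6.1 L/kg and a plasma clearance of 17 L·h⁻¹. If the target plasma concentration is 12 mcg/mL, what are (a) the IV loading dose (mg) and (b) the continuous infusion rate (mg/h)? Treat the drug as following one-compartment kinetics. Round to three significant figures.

Total Vd = 6.1 × 101 = 616.1 L
LD = Vd · C_target = 616.1 × 12 = 7393 mg
Infusion rate = 17.00 L/h × 12 mg/L = 204.0 mg/h

(a) 7390 mg; (b) 204 mg/h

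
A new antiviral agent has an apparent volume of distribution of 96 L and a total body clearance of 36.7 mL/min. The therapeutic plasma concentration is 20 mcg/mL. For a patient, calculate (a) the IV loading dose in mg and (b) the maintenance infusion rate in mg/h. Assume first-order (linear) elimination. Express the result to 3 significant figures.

Loading: fill Vd to C_target → 96.00 L × 20 mg/L = 1920 mg
CL = 36.7 mL/min × 60/1000 = 2.202 L/h
Maintenance: replace elimination → rate = CL × Css = 2.202 × 20 = 44.04 mg/h

(a) 1920 mg; (b) 44.0 mg/h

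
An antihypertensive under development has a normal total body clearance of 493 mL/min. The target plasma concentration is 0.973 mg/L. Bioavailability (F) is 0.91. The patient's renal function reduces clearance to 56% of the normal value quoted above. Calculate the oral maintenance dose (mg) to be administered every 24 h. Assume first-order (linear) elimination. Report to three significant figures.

CL = 493 mL/min = 493 × 0.06 = 29.58 L/h
Patient clearance = 0.56 × 29.58 = 16.56 L/h
D = CL × Css × τ / F = 16.56 × 0.973 × 24 / 0.91 = 425.0 mg

425 mg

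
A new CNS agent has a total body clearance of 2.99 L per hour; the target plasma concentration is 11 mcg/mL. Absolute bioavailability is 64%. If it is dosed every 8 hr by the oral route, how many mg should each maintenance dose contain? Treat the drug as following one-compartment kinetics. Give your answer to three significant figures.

411 mg

D = CL × Css × τ / F = 2.990 × 11 × 8 / 0.64 = 411.1 mg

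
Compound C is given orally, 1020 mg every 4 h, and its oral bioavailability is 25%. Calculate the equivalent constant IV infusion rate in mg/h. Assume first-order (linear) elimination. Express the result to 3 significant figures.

Equivalent systemic input: infusion rate = F·D/τ.
Rate = 0.25 × 1020 / 4 = 63.75 mg/h

63.8 mg/h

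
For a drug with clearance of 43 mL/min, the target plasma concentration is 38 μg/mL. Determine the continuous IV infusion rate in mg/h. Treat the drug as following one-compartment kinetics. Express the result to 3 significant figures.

98.0 mg/h

CL = 43 mL/min × 60/1000 = 2.580 L/h
At steady state, infusion rate equals elimination rate: rate in = CL × Css.
Infusion rate = CL · Css = 2.580 L/h × 38 mg/L = 98.04 mg/h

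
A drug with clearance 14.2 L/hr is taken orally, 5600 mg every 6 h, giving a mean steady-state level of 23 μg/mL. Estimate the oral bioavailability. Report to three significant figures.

F·D/τ = CL·Css at steady state → F = CL·Css·τ / D.
F = 14.2 × 23 × 6 / 5600 = 0.350

0.350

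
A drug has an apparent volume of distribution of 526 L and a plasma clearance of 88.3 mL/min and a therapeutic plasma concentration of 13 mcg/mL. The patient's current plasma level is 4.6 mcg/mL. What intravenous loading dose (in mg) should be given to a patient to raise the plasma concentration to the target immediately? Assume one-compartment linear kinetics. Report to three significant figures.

4420 mg

The loading dose fills Vd to the target concentration.
Concentration deficit ΔC = 13 − 4.6 = 8.400 mg/L
LD = Vd × ΔC = 526.0 × 8.400 = 4418 mg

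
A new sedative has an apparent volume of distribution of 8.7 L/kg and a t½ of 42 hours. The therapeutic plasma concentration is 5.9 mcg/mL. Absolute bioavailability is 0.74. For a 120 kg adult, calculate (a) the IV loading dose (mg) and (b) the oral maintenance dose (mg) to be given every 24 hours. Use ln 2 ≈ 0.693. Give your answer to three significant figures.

Total Vd = 8.7 × 120 = 1044 L
LD = Vd × C = 1044 × 5.9 = 6160 mg
CL = 0.693 × Vd / t½ = 0.693 × 1044 / 42 = 17.23 L/h
D = CL × Css × τ / F = 17.23 × 5.9 × 24 / 0.74 = 3297 mg

(a) 6160 mg; (b) 3300 mg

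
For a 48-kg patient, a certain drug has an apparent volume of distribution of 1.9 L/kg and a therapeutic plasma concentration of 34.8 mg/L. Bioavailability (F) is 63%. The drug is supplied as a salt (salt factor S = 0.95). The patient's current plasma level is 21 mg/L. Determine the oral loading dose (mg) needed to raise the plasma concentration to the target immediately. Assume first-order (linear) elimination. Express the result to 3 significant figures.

2100 mg

Vd = 1.9 L/kg × 48 kg = 91.20 L
The loading dose fills Vd to the target concentration.
Concentration deficit ΔC = 34.8 − 21 = 13.80 mg/L
LD = Vd × ΔC / F / S = 91.20 × 13.80 / 0.63 / 0.95 = 2103 mg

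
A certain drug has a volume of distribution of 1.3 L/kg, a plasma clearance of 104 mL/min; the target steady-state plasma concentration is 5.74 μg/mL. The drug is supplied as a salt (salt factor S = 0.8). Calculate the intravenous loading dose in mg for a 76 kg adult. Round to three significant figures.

709 mg

Vd(total) = 76 kg × 1.3 L/kg = 98.80 L
LD = Vd × C / S = 98.80 × 5.740 / 0.8 = 708.9 mg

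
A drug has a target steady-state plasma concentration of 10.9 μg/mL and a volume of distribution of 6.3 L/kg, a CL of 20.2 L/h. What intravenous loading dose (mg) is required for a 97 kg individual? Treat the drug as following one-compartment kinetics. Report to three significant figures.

6660 mg

Vd = 6.3 L/kg × 97 kg = 611.1 L
LD is governed by Vd — clearance does not enter the loading-dose calculation.
LD = Vd × C = 611.1 × 10.90 = 6661 mg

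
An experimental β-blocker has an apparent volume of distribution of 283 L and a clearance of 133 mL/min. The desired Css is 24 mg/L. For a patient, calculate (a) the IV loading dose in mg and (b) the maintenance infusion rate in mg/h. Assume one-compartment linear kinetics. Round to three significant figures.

LD = Vd · C_target = 283.0 × 24 = 6792 mg
Convert clearance: 133 mL/min × 60 min/h ÷ 1000 mL/L = 7.980 L/h
Maintenance: replace elimination → rate = CL × Css = 7.980 × 24 = 191.5 mg/h

(a) 6790 mg; (b) 192 mg/h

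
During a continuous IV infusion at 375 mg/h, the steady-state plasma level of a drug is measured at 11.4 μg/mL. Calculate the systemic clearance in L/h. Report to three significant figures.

At steady state, infusion rate = CL × Css, so CL = rate / Css.
CL = 375 / 11.4 = 32.89 L/h

32.9 L/h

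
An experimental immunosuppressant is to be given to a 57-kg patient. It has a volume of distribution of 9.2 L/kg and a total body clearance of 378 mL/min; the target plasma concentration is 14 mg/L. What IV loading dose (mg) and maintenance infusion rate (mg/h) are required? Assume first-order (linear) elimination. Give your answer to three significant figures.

Vd(total) = 57 kg × 9.2 L/kg = 524.4 L
Loading: fill Vd to C_target → 524.4 L × 14 mg/L = 7342 mg
CL = 378 mL/min = 378 × 0.06 = 22.68 L/h
Infusion rate = 22.68 L/h × 14 mg/L = 317.5 mg/h

(a) 7340 mg; (b) 318 mg/h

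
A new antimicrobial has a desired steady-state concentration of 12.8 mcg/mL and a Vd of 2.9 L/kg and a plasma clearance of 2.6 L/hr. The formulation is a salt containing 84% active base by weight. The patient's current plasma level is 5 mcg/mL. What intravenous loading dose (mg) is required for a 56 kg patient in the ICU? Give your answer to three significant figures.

Vd = 2.9 L/kg × 56 kg = 162.4 L
The loading dose fills Vd to the target concentration; clearance is irrelevant here.
Concentration deficit ΔC = 12.8 − 5 = 7.800 mg/L
LD = Vd × ΔC / S = 162.4 × 7.800 / 0.84 = 1508 mg

1510 mg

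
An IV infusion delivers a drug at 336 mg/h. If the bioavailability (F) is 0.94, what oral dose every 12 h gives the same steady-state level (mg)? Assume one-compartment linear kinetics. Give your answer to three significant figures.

4290 mg

To maintain the same Css, the systemic dosing rate must be unchanged: F·D/τ = infusion rate.
D = rate × τ / F = 336 × 12 / 0.94 = 4289 mg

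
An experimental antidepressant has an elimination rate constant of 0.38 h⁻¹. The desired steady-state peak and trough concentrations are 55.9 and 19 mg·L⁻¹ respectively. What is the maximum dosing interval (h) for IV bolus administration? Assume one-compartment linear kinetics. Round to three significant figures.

2.84 h

Between IV bolus doses, concentration decays as C = C₀·e^(−kτ), so C_peak/C_trough = e^(kτ).
τ_max = ln(C_peak/C_trough) / k = ln(55.9/19) / 0.3800 = 1.079 / 0.3800 = 2.839 h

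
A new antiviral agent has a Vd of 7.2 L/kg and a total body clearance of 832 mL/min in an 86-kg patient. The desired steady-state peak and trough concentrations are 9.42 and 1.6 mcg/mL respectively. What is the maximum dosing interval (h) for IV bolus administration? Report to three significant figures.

22.0 h

Total Vd = 7.2 × 86 = 619.2 L
Convert clearance: 832 mL/min × 60 min/h ÷ 1000 mL/L = 49.92 L/h
k = CL / Vd = 49.92 / 619.2 = 0.08062 h⁻¹
Between IV bolus doses, concentration decays as C = C₀·e^(−kτ), so C_peak/C_trough = e^(kτ).
τ_max = ln(C_peak/C_trough) / k = ln(9.42/1.6) / 0.08062 = 1.773 / 0.08062 = 21.99 h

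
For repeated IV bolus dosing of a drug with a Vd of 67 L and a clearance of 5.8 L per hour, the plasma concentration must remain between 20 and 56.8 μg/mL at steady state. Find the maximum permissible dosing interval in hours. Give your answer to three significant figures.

12.1 h

k = CL / Vd = 5.800 / 67.00 = 0.08657 h⁻¹
Between IV bolus doses, concentration decays as C = C₀·e^(−kτ), so C_peak/C_trough = e^(kτ).
τ_max = ln(C_peak/C_trough) / k = ln(56.8/20) / 0.08657 = 1.044 / 0.08657 = 12.06 h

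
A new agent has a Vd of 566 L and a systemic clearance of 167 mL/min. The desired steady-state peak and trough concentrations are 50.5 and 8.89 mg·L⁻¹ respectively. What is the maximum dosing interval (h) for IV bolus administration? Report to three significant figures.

CL = 167 mL/min × 60/1000 = 10.02 L/h
k = CL / Vd = 10.02 / 566.0 = 0.01770 h⁻¹
Between IV bolus doses, concentration decays as C = C₀·e^(−kτ), so C_peak/C_trough = e^(kτ).
τ_max = ln(C_peak/C_trough) / k = ln(50.5/8.89) / 0.01770 = 1.737 / 0.01770 = 98.14 h

98.1 h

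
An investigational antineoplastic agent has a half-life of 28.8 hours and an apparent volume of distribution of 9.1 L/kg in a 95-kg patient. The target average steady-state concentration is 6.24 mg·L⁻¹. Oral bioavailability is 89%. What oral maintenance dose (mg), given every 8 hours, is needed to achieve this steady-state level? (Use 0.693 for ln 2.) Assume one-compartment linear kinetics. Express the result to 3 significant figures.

Total Vd = 9.1 × 95 = 864.5 L
CL = 0.693 × Vd / t½ = 0.693 × 864.5 / 28.8 = 20.80 L/h
D = CL × Css × τ / F = 20.80 × 6.24 × 8 / 0.89 = 1167 mg

1170 mg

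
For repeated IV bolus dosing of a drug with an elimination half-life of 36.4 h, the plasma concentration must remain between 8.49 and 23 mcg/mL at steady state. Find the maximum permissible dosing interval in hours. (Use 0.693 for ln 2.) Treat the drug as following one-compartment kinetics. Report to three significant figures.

52.3 h

k = 0.693 / t½ = 0.693 / 36.4 = 0.01904 h⁻¹
Between IV bolus doses, concentration decays as C = C₀·e^(−kτ), so C_peak/C_trough = e^(kτ).
τ_max = ln(C_peak/C_trough) / k = ln(23/8.49) / 0.01904 = 0.9966 / 0.01904 = 52.34 h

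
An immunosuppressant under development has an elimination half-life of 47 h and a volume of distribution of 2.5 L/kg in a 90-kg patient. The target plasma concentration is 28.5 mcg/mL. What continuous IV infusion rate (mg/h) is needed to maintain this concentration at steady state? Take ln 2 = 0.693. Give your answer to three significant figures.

94.6 mg/h

Vd = 2.5 L/kg × 90 kg = 225.0 L
CL = ln 2 · Vd / t½ = 0.693 × 225.0 / 47 = 3.318 L/h
Infusion rate = CL × Css = 3.318 × 28.5 = 94.56 mg/h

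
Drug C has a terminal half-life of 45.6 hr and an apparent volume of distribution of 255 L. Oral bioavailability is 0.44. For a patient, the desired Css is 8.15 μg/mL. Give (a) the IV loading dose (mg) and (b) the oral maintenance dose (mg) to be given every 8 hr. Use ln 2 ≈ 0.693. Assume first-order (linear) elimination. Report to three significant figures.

(a) 2080 mg; (b) 574 mg

LD = Vd × C = 255.0 × 8.15 = 2078 mg
CL = 0.693 × Vd / t½ = 0.693 × 255.0 / 45.6 = 3.875 L/h
D = CL × Css × τ / F = 3.875 × 8.15 × 8 / 0.44 = 574.2 mg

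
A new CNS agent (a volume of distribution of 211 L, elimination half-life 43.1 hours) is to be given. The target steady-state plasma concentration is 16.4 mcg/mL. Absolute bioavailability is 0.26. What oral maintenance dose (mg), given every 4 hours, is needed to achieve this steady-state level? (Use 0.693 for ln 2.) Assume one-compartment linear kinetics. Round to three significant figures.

856 mg

CL = ln 2 · Vd / t½ = 0.693 × 211.0 / 43.1 = 3.393 L/h
D = CL × Css × τ / F = 3.393 × 16.4 × 4 / 0.26 = 856.1 mg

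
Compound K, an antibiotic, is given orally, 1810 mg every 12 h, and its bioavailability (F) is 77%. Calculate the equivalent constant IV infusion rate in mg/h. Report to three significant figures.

Equivalent systemic input: infusion rate = F·D/τ.
Rate = 0.77 × 1810 / 12 = 116.1 mg/h

116 mg/h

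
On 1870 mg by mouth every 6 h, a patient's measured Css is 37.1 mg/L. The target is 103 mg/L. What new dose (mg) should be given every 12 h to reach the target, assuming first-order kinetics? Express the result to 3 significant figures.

10400 mg

With linear kinetics, Css is proportional to dose rate (D/τ) at fixed clearance.
D₂ = D₁ × (Css,target / Css,current) × (τ₂/τ₁) = 1870 × (103/37.1) × (12/6) = 10380 mg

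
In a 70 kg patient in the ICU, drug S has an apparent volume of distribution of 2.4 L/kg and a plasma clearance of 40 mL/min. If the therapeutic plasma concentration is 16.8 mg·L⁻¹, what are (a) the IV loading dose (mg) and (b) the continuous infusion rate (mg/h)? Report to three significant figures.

(a) 2820 mg; (b) 40.3 mg/h

Vd = 2.4 L/kg × 70 kg = 168.0 L
Loading dose = Vd × C = 168.0 × 16.8 = 2822 mg
CL = 40 mL/min = 40 × 0.06 = 2.400 L/h
Maintenance: replace elimination → rate = CL × Css = 2.400 × 16.8 = 40.32 mg/h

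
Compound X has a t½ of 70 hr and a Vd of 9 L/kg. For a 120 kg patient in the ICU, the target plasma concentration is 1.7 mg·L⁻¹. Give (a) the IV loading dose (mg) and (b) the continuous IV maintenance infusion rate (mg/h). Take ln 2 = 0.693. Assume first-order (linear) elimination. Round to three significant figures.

(a) 1840 mg; (b) 18.2 mg/h

Total Vd = 9 × 120 = 1080 L
LD = Vd × C = 1080 × 1.7 = 1836 mg
CL = 0.693 × Vd / t½ = 0.693 × 1080 / 70 = 10.69 L/h
Infusion rate = CL × Css = 10.69 × 1.7 = 18.17 mg/h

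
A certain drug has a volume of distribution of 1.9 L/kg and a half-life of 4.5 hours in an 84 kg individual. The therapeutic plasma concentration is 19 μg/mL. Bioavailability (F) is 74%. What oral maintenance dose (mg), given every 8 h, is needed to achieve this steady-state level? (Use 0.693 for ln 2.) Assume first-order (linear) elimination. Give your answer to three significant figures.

5050 mg

Total Vd = 1.9 × 84 = 159.6 L
k = 0.693/4.5 = 0.1540 h⁻¹, so CL = k·Vd = 0.1540 × 159.6 = 24.58 L/h
D = CL × Css × τ / F = 24.58 × 19 × 8 / 0.74 = 5049 mg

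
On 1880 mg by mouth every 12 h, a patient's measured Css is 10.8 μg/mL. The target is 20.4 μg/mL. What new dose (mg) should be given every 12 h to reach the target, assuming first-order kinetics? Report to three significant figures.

For first-order elimination, Css ∝ F·D/(CL·τ); F and CL are unchanged, so Css ∝ D/τ.
D₂ = D₁ × (Css,target / Css,current) = 1880 × 20.4/10.8 = 3551 mg

3550 mg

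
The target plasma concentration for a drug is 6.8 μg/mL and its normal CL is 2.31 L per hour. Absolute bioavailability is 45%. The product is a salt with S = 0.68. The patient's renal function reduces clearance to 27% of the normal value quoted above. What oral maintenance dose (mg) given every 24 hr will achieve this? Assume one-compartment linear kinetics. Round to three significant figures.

Patient clearance = 0.27 × 2.310 = 0.6237 L/h
At steady state, dose per interval replaces the amount cleared in that interval: F·S·D/τ = CL·Css.
D = CL × Css × τ / F / S = 0.6237 × 6.8 × 24 / 0.45 / 0.68 = 332.6 mg

333 mg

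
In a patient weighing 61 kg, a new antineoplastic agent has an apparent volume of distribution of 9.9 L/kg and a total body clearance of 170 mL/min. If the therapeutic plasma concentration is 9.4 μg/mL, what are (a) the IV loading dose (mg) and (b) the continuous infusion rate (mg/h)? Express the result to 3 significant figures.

Total Vd = 9.9 × 61 = 603.9 L
Loading dose = Vd × C = 603.9 × 9.4 = 5677 mg
CL = 170 mL/min × 60/1000 = 10.20 L/h
Maintenance: replace elimination → rate = CL × Css = 10.20 × 9.4 = 95.88 mg/h

(a) 5680 mg; (b) 95.9 mg/h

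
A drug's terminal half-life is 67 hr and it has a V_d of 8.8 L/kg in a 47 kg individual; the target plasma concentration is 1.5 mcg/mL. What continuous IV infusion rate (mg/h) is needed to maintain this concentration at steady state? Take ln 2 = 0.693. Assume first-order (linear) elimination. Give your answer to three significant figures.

Total Vd = 8.8 × 47 = 413.6 L
CL = 0.693 × Vd / t½ = 0.693 × 413.6 / 67 = 4.278 L/h
Infusion rate = CL × Css = 4.278 × 1.5 = 6.417 mg/h

6.42 mg/h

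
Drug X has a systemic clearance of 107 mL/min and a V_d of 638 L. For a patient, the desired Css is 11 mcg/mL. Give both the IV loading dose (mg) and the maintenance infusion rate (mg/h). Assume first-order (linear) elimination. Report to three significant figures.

(a) 7020 mg; (b) 70.6 mg/h

Loading: fill Vd to C_target → 638.0 L × 11 mg/L = 7018 mg
CL = 107 mL/min = 107 × 0.06 = 6.420 L/h
Infusion rate = 6.420 L/h × 11 mg/L = 70.62 mg/h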